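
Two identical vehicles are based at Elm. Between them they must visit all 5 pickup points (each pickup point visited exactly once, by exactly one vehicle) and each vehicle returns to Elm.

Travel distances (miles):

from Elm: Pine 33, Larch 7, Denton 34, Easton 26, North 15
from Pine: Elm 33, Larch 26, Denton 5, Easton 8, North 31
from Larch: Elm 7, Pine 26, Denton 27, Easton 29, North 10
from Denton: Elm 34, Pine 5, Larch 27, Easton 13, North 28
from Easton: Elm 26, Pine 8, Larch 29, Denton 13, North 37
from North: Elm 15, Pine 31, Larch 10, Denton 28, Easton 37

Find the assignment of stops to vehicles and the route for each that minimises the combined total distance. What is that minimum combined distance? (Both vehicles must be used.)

There are 2^4 − 1 = 15 ways to divide the 5 stops into two non-empty groups. For each, the best each vehicle can do is its own shortest tour through its group:
  {Pine} + {Larch, Denton, Easton, North}: 66 + 84 = 150
  {Larch} + {Pine, Denton, Easton, North}: 14 + 82 = 96
  {Pine, Larch} + {Denton, Easton, North}: 66 + 82 = 148
  {Denton} + {Pine, Larch, Easton, North}: 68 + 82 = 150
  {Pine, Denton} + {Larch, Easton, North}: 72 + 80 = 152
  {Larch, Denton} + {Pine, Easton, North}: 68 + 80 = 148
  … (15 splits in total)
Best: vehicle 1 Elm → Larch → Elm = 14; vehicle 2 Elm → Easton → Pine → Denton → North → Elm = 82; combined 96.

Minimum combined distance: 96 miles.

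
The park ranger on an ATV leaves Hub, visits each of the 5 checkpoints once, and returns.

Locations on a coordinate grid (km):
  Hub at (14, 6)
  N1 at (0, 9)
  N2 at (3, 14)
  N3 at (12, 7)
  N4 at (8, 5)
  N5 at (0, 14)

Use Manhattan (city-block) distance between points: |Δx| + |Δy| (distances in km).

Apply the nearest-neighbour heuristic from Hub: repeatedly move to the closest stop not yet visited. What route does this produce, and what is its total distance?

48 km along Hub → N3 → N4 → N1 → N5 → N2 → Hub.

Hub → [N3:3 / N4:7 / N1:17 / N2:19 / N5:22] → N3 (3)
N3 → [N4:6 / N1:14 / N2:16 / N5:19] → N4 (6)
N4 → [N1:12 / N2:14 / N5:17] → N1 (12)
N1 → [N5:5 / N2:8] → N5 (5)
N5 → [N2:3] → N2 (3)
Return N2→Hub: 19.
Total = 3 + 6 + 12 + 5 + 3 + 19 = 48.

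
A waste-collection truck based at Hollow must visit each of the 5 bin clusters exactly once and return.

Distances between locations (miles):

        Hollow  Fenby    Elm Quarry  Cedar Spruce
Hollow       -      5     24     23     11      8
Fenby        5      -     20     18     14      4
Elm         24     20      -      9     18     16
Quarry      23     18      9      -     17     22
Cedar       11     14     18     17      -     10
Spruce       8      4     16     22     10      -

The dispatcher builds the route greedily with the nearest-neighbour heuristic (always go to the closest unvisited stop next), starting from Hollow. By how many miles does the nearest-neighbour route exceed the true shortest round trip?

7 miles longer than the optimal tour.

From Hollow: Fenby=5, Spruce=8, Cedar=11, Quarry=23, Elm=24 → choose Fenby (5).
From Fenby: Spruce=4, Cedar=14, Quarry=18, Elm=20 → choose Spruce (4).
From Spruce: Cedar=10, Elm=16, Quarry=22 → choose Cedar (10).
From Cedar: Quarry=17, Elm=18 → choose Quarry (17).
From Quarry: Elm=9 → choose Elm (9).
NN route Hollow → Fenby → Spruce → Cedar → Quarry → Elm → Hollow costs 69.
Optimal: Hollow → Fenby → Spruce → Elm → Quarry → Cedar → Hollow costs 62 (by enumerating all 60 distinct tours).
Excess = 69 − 62 = 7.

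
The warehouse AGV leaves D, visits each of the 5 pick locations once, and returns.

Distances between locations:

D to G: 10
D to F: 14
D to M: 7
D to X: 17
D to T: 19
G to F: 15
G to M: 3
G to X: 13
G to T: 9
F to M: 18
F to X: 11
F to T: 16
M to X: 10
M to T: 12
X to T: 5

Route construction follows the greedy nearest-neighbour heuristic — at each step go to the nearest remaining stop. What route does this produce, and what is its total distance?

From D: distances to unvisited — M=7, G=10, F=14, X=17, T=19. Nearest is M (7).
From M: distances to unvisited — G=3, X=10, T=12, F=18. Nearest is G (3).
From G: distances to unvisited — T=9, X=13, F=15. Nearest is T (9).
From T: distances to unvisited — X=5, F=16. Nearest is X (5).
From X: distances to unvisited — F=11. Nearest is F (11).
Return F→D: 14.
Total = 7 + 3 + 9 + 5 + 11 + 14 = 49.

Total distance 49 via the nearest-neighbour route D → M → G → T → X → F → D.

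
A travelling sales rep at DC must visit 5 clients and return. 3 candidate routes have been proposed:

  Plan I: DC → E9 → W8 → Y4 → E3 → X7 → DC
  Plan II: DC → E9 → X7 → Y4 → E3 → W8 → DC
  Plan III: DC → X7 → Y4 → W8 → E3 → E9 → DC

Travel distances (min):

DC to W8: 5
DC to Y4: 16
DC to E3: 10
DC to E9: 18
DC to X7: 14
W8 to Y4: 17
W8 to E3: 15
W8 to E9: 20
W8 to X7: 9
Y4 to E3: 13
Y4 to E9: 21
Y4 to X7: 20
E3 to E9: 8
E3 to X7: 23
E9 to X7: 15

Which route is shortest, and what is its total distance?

86 min — Plan II is the shortest.

Plan I: 18 + 20 + 17 + 13 + 23 + 14 = 105
Plan II: 18 + 15 + 20 + 13 + 15 + 5 = 86
Plan III: 14 + 20 + 17 + 15 + 8 + 18 = 92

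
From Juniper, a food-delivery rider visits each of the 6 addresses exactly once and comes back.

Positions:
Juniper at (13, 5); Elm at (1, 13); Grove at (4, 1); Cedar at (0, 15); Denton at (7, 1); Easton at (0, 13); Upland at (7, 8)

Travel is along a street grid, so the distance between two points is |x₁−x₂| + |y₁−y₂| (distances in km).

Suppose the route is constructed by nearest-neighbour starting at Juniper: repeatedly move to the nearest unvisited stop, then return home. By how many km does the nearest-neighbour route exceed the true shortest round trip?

The nearest-neighbour route is 6 km longer than optimal.

Juniper: Upland=9, Denton=10, Grove=13, Elm=20, Easton=21, Cedar=23 ⇒ Upland
Upland: Denton=7, Grove=10, Elm=11, Easton=12, Cedar=14 ⇒ Denton
Denton: Grove=3, Elm=18, Easton=19, Cedar=21 ⇒ Grove
Grove: Elm=15, Easton=16, Cedar=18 ⇒ Elm
Elm: Easton=1, Cedar=3 ⇒ Easton
Easton: Cedar=2 ⇒ Cedar
NN route Juniper → Upland → Denton → Grove → Elm → Easton → Cedar → Juniper costs 60.
Optimal: Juniper → Denton → Grove → Elm → Cedar → Easton → Upland → Juniper costs 54 (by enumerating all 360 distinct tours).
Excess = 60 − 54 = 6.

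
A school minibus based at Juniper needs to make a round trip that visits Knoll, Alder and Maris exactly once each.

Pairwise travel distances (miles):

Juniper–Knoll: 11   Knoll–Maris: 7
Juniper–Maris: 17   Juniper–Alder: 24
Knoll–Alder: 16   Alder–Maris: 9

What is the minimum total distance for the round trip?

There are 3 distinct closed tours to check (reversals are equivalent).
Juniper → Knoll → Alder → Maris → Juniper: 11+16+9+17 = 53
Juniper → Knoll → Maris → Alder → Juniper: 11+7+9+24 = 51
Juniper → Alder → Knoll → Maris → Juniper: 24+16+7+17 = 64
The minimum is 51.
One optimal route: Juniper → Knoll → Maris → Alder → Juniper (or its reverse).

Minimum total distance: 51 miles.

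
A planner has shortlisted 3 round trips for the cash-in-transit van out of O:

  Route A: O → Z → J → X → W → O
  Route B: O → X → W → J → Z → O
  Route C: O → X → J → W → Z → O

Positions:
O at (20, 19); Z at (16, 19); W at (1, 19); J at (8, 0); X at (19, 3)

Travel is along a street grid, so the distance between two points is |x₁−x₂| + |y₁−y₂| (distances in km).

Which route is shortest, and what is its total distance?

Route A: 4 + 27 + 14 + 34 + 19 = 98
Route B: 17 + 34 + 26 + 27 + 4 = 108
Route C: 17 + 14 + 26 + 15 + 4 = 76

Shortest is Route C, total 76 km.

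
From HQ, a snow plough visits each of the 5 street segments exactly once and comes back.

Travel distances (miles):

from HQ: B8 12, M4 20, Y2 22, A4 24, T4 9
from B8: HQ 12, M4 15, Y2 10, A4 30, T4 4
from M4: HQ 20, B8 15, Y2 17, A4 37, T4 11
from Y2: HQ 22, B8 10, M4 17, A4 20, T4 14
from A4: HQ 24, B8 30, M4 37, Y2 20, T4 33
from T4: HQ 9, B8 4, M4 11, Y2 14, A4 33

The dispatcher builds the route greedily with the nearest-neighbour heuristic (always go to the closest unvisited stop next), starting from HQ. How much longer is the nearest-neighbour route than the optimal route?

HQ: T4=9, B8=12, M4=20, Y2=22, A4=24 ⇒ T4
T4: B8=4, M4=11, Y2=14, A4=33 ⇒ B8
B8: Y2=10, M4=15, A4=30 ⇒ Y2
Y2: M4=17, A4=20 ⇒ M4
M4: A4=37 ⇒ A4
NN route HQ → T4 → B8 → Y2 → M4 → A4 → HQ costs 101.
Optimal: HQ → B8 → T4 → M4 → Y2 → A4 → HQ costs 88 (by enumerating all 60 distinct tours).
Excess = 101 − 88 = 13.

Excess over optimum: 13 miles.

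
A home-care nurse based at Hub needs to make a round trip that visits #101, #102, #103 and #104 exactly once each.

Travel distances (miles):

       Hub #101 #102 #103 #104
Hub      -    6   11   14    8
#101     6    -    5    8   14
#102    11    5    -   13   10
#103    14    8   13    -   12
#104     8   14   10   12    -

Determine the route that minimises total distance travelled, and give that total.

Hub→#101→#102→#103→#104→Hub: 6+5+13+12+8 = 44
Hub→#101→#102→#104→#103→Hub: 6+5+10+12+14 = 47
Hub→#101→#103→#102→#104→Hub: 6+8+13+10+8 = 45
Hub→#101→#103→#104→#102→Hub: 6+8+12+10+11 = 47
Hub→#101→#104→#102→#103→Hub: 6+14+10+13+14 = 57
Hub→#101→#104→#103→#102→Hub: 6+14+12+13+11 = 56
Hub→#102→#101→#103→#104→Hub: 11+5+8+12+8 = 44
Hub→#102→#101→#104→#103→Hub: 11+5+14+12+14 = 56
Hub→#102→#103→#101→#104→Hub: 11+13+8+14+8 = 54
Hub→#102→#104→#101→#103→Hub: 11+10+14+8+14 = 57
Hub→#103→#101→#102→#104→Hub: 14+8+5+10+8 = 45
Hub→#103→#102→#101→#104→Hub: 14+13+5+14+8 = 54
The minimum is 44.
One optimal route: Hub → #101 → #102 → #103 → #104 → Hub (or its reverse).

Shortest round trip = 44 miles.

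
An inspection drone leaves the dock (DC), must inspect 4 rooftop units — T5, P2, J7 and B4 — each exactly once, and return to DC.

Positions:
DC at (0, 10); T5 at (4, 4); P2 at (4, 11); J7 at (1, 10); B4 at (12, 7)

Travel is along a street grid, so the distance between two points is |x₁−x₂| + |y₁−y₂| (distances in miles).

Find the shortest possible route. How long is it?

38 miles — the shortest possible round trip.

There are 12 distinct closed tours to check (reversals are equivalent).
DC - T5 - P2 - J7 - B4 - DC: 10+7+4+14+15 = 50
DC - T5 - P2 - B4 - J7 - DC: 10+7+12+14+1 = 44
DC - T5 - J7 - P2 - B4 - DC: 10+9+4+12+15 = 50
DC - T5 - J7 - B4 - P2 - DC: 10+9+14+12+5 = 50
DC - T5 - B4 - P2 - J7 - DC: 10+11+12+4+1 = 38
DC - T5 - B4 - J7 - P2 - DC: 10+11+14+4+5 = 44
DC - P2 - T5 - J7 - B4 - DC: 5+7+9+14+15 = 50
DC - P2 - T5 - B4 - J7 - DC: 5+7+11+14+1 = 38
DC - P2 - J7 - T5 - B4 - DC: 5+4+9+11+15 = 44
DC - P2 - B4 - T5 - J7 - DC: 5+12+11+9+1 = 38
DC - J7 - T5 - P2 - B4 - DC: 1+9+7+12+15 = 44
DC - J7 - P2 - T5 - B4 - DC: 1+4+7+11+15 = 38
The minimum is 38.
One optimal route: DC → T5 → B4 → P2 → J7 → DC (or its reverse).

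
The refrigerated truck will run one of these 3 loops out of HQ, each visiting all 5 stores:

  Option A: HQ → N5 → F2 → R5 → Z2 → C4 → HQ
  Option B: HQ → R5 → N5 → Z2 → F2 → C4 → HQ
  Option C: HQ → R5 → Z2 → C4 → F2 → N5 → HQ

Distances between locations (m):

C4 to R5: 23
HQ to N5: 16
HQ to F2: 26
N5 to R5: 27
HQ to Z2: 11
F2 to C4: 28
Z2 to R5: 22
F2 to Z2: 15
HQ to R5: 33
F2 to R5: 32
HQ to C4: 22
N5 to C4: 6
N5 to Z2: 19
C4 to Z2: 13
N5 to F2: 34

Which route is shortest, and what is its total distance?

Option A: 16 + 34 + 32 + 22 + 13 + 22 = 139
Option B: 33 + 27 + 19 + 15 + 28 + 22 = 144
Option C: 33 + 22 + 13 + 28 + 34 + 16 = 146

139 m — Option A is the shortest.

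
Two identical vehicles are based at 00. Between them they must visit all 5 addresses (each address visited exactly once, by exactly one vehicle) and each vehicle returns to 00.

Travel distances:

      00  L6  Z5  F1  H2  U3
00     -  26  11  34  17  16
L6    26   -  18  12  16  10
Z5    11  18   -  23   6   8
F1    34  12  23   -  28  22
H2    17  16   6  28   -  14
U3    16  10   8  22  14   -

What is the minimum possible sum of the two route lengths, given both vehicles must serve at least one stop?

105 — the smallest possible combined total.

There are 2^4 − 1 = 15 ways to divide the 5 stops into two non-empty groups. For each, the best each vehicle can do is its own shortest tour through its group:
  {L6} + {Z5, F1, H2, U3}: 52 + 83 = 135
  {Z5} + {L6, F1, H2, U3}: 22 + 83 = 105
  {L6, Z5} + {F1, H2, U3}: 55 + 83 = 138
  {F1} + {L6, Z5, H2, U3}: 68 + 59 = 127
  {L6, F1} + {Z5, H2, U3}: 72 + 47 = 119
  {Z5, F1} + {L6, H2, U3}: 68 + 59 = 127
  … (15 splits in total)
Best: vehicle 1 00 → Z5 → 00 = 22; vehicle 2 00 → H2 → L6 → F1 → U3 → 00 = 83; combined 105.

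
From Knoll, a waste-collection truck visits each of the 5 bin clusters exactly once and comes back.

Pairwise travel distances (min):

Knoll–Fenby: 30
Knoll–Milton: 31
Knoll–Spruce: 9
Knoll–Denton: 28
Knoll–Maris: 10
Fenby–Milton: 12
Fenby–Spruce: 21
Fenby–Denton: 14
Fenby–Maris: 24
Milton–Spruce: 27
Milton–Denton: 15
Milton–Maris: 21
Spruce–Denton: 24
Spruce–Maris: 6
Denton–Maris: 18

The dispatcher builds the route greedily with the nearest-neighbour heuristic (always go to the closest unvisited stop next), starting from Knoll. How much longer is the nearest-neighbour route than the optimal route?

From Knoll: Spruce=9, Maris=10, Denton=28, Fenby=30, Milton=31 → choose Spruce (9).
From Spruce: Maris=6, Fenby=21, Denton=24, Milton=27 → choose Maris (6).
From Maris: Denton=18, Milton=21, Fenby=24 → choose Denton (18).
From Denton: Fenby=14, Milton=15 → choose Fenby (14).
From Fenby: Milton=12 → choose Milton (12).
NN route Knoll → Spruce → Maris → Denton → Fenby → Milton → Knoll costs 90.
Optimal: Knoll → Spruce → Fenby → Milton → Denton → Maris → Knoll costs 85 (by enumerating all 60 distinct tours).
Excess = 90 − 85 = 5.

Excess over optimum: 5 min.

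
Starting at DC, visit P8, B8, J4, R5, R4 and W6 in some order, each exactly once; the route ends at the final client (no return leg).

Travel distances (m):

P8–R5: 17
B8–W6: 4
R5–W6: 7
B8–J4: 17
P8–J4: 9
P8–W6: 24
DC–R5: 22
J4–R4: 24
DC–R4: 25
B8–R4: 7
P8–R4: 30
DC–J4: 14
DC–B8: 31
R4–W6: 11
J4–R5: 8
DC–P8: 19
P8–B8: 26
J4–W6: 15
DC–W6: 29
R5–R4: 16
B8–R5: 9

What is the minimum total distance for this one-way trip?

54 m — the minimum one-way total.

There are 6! = 720 possible orderings.
DC → P8 → B8 → J4 → R5 → R4 → W6: 19+26+17+8+16+11 = 97
DC → P8 → B8 → J4 → R5 → W6 → R4: 19+26+17+8+7+11 = 88
DC → P8 → B8 → J4 → R4 → R5 → W6: 19+26+17+24+16+7 = 109
DC → P8 → B8 → J4 → R4 → W6 → R5: 19+26+17+24+11+7 = 104
DC → P8 → B8 → J4 → W6 → R5 → R4: 19+26+17+15+7+16 = 100
DC → P8 → B8 → J4 → W6 → R4 → R5: 19+26+17+15+11+16 = 104
DC → P8 → B8 → R5 → J4 → R4 → W6: 19+26+9+8+24+11 = 97
DC → P8 → B8 → R5 → J4 → W6 → R4: 19+26+9+8+15+11 = 88
… (712 more)
DC → P8 → J4 → R5 → W6 → B8 → R4: 19+9+8+7+4+7 = 54  ← best
The minimum is 54.
One shortest path: DC → P8 → J4 → R5 → W6 → B8 → R4.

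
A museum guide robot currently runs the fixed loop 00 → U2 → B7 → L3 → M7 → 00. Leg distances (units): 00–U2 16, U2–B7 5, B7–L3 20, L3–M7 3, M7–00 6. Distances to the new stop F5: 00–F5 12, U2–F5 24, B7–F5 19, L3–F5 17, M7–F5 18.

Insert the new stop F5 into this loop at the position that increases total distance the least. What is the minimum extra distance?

Insertion cost between consecutive stops i–j is d(i,F5) + d(F5,j) − d(i,j):
  between 00 and U2: 12 + 24 − 16 = 20
  between U2 and B7: 24 + 19 − 5 = 38
  between B7 and L3: 19 + 17 − 20 = 16
  between L3 and M7: 17 + 18 − 3 = 32
  between M7 and 00: 18 + 12 − 6 = 24
Cheapest insertion is between B7 and L3, adding 16.
New total = 50 + 16 = 66.

Minimum extra distance: 16, inserting F5 between B7 and L3.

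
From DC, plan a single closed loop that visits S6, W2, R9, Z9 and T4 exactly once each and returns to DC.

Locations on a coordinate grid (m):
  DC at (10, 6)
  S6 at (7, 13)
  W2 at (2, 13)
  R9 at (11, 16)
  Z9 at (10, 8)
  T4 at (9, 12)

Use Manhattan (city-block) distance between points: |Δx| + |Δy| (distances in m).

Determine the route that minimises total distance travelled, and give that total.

DC→S6→W2→R9→Z9→T4→DC: 10+5+12+9+5+7 = 48
DC→S6→W2→R9→T4→Z9→DC: 10+5+12+6+5+2 = 40
DC→S6→W2→Z9→R9→T4→DC: 10+5+13+9+6+7 = 50
DC→S6→W2→Z9→T4→R9→DC: 10+5+13+5+6+11 = 50
DC→S6→W2→T4→R9→Z9→DC: 10+5+8+6+9+2 = 40
DC→S6→W2→T4→Z9→R9→DC: 10+5+8+5+9+11 = 48
DC→S6→R9→W2→Z9→T4→DC: 10+7+12+13+5+7 = 54
DC→S6→R9→W2→T4→Z9→DC: 10+7+12+8+5+2 = 44
DC→S6→R9→Z9→W2→T4→DC: 10+7+9+13+8+7 = 54
DC→S6→R9→Z9→T4→W2→DC: 10+7+9+5+8+15 = 54
DC→S6→R9→T4→W2→Z9→DC: 10+7+6+8+13+2 = 46
DC→S6→R9→T4→Z9→W2→DC: 10+7+6+5+13+15 = 56
DC→S6→Z9→W2→R9→T4→DC: 10+8+13+12+6+7 = 56
DC→S6→Z9→W2→T4→R9→DC: 10+8+13+8+6+11 = 56
… (46 more)
DC→R9→S6→W2→T4→Z9→DC: 11+7+5+8+5+2 = 38  ← best
The minimum is 38.
One optimal route: DC → R9 → S6 → W2 → T4 → Z9 → DC (or its reverse).

38 m — the shortest possible round trip.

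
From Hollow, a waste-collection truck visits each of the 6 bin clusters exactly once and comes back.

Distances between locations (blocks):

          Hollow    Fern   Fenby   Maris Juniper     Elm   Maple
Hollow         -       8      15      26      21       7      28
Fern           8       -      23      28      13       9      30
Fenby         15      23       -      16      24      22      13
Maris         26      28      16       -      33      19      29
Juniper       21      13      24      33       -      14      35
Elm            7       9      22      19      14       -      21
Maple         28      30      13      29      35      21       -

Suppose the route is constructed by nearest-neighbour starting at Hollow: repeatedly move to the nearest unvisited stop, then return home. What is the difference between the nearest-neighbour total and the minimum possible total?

10 blocks longer than the optimal tour.

From Hollow: Elm=7, Fern=8, Fenby=15, Juniper=21, Maris=26, Maple=28 → choose Elm (7).
From Elm: Fern=9, Juniper=14, Maris=19, Maple=21, Fenby=22 → choose Fern (9).
From Fern: Juniper=13, Fenby=23, Maris=28, Maple=30 → choose Juniper (13).
From Juniper: Fenby=24, Maris=33, Maple=35 → choose Fenby (24).
From Fenby: Maple=13, Maris=16 → choose Maple (13).
From Maple: Maris=29 → choose Maris (29).
NN route Hollow → Elm → Fern → Juniper → Fenby → Maple → Maris → Hollow costs 121.
Optimal: Hollow → Fern → Juniper → Maris → Fenby → Maple → Elm → Hollow costs 111 (by enumerating all 360 distinct tours).
Excess = 121 − 111 = 10.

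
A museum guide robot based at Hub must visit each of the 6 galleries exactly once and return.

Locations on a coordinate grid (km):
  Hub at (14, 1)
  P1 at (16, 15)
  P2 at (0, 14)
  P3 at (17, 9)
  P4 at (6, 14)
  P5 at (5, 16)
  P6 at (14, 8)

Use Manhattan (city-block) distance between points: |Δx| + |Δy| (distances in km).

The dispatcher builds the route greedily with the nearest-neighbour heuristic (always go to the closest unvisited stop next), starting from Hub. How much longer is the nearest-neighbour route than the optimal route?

2 km longer than the optimal tour.

Hub: P6=7, P3=11, P1=16, P4=21, P5=24, P2=27 ⇒ P6
P6: P3=4, P1=9, P4=14, P5=17, P2=20 ⇒ P3
P3: P1=7, P4=16, P5=19, P2=22 ⇒ P1
P1: P4=11, P5=12, P2=17 ⇒ P4
P4: P5=3, P2=6 ⇒ P5
P5: P2=7 ⇒ P2
NN route Hub → P6 → P3 → P1 → P4 → P5 → P2 → Hub costs 66.
Optimal: Hub → P3 → P1 → P5 → P2 → P4 → P6 → Hub costs 64 (by enumerating all 360 distinct tours).
Excess = 66 − 64 = 2.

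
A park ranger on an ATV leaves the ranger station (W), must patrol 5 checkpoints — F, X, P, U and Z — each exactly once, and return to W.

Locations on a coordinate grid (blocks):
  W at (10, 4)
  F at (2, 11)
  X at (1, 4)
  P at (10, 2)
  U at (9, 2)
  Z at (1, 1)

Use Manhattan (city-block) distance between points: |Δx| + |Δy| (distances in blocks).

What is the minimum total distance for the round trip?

Minimum total distance: 38 blocks.

There are 60 distinct closed tours to check (reversals are equivalent).
W-F-X-P-U-Z-W: 15+8+11+1+9+12 = 56
W-F-X-P-Z-U-W: 15+8+11+10+9+3 = 56
W-F-X-U-P-Z-W: 15+8+10+1+10+12 = 56
W-F-X-U-Z-P-W: 15+8+10+9+10+2 = 54
W-F-X-Z-P-U-W: 15+8+3+10+1+3 = 40
W-F-X-Z-U-P-W: 15+8+3+9+1+2 = 38
W-F-P-X-U-Z-W: 15+17+11+10+9+12 = 74
W-F-P-X-Z-U-W: 15+17+11+3+9+3 = 58
W-F-P-U-X-Z-W: 15+17+1+10+3+12 = 58
W-F-P-U-Z-X-W: 15+17+1+9+3+9 = 54
W-F-P-Z-X-U-W: 15+17+10+3+10+3 = 58
W-F-P-Z-U-X-W: 15+17+10+9+10+9 = 70
W-F-U-X-P-Z-W: 15+16+10+11+10+12 = 74
W-F-U-X-Z-P-W: 15+16+10+3+10+2 = 56
… (46 more)
The minimum is 38.
One optimal route: W → F → X → Z → U → P → W (or its reverse).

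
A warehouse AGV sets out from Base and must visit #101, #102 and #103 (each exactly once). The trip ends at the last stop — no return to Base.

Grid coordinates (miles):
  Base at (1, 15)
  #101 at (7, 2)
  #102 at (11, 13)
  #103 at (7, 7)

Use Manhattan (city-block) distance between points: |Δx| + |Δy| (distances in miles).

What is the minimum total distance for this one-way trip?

Shortest open route: 27 miles.

There are 3! = 6 possible orderings.
Base - #101 - #102 - #103: 19+15+10 = 44
Base - #101 - #103 - #102: 19+5+10 = 34
Base - #102 - #101 - #103: 12+15+5 = 32
Base - #102 - #103 - #101: 12+10+5 = 27
Base - #103 - #101 - #102: 14+5+15 = 34
Base - #103 - #102 - #101: 14+10+15 = 39
The minimum is 27.
One shortest path: Base → #102 → #103 → #101.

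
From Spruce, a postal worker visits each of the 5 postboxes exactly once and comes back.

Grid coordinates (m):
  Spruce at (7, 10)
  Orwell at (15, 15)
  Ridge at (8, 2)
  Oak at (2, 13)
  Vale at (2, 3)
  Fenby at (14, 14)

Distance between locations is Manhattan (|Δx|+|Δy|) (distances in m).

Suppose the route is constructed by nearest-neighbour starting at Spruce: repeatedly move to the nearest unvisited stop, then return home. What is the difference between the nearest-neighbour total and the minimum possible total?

Excess over optimum: 4 m.

Spruce: Oak=8, Ridge=9, Fenby=11, Vale=12, Orwell=13 ⇒ Oak
Oak: Vale=10, Fenby=13, Orwell=15, Ridge=17 ⇒ Vale
Vale: Ridge=7, Fenby=23, Orwell=25 ⇒ Ridge
Ridge: Fenby=18, Orwell=20 ⇒ Fenby
Fenby: Orwell=2 ⇒ Orwell
NN route Spruce → Oak → Vale → Ridge → Fenby → Orwell → Spruce costs 58.
Optimal: Spruce → Orwell → Fenby → Oak → Vale → Ridge → Spruce costs 54 (by enumerating all 60 distinct tours).
Excess = 58 − 54 = 4.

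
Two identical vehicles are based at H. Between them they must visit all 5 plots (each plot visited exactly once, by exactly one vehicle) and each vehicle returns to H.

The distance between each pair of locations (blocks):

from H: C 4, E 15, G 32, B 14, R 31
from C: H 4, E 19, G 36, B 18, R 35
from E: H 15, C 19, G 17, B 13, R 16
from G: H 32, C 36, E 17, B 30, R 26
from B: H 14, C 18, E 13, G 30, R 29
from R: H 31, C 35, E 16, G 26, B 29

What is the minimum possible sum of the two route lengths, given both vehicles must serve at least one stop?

109 blocks — the smallest possible combined total.

There are 2^4 − 1 = 15 ways to divide the 5 stops into two non-empty groups. For each, the best each vehicle can do is its own shortest tour through its group:
  {C} + {E, G, B, R}: 8 + 101 = 109
  {E} + {C, G, B, R}: 30 + 109 = 139
  {C, E} + {G, B, R}: 38 + 101 = 139
  {G} + {C, E, B, R}: 64 + 82 = 146
  {C, G} + {E, B, R}: 72 + 74 = 146
  {E, G} + {C, B, R}: 64 + 82 = 146
  … (15 splits in total)
Best: vehicle 1 H → C → H = 8; vehicle 2 H → E → G → R → B → H = 101; combined 109.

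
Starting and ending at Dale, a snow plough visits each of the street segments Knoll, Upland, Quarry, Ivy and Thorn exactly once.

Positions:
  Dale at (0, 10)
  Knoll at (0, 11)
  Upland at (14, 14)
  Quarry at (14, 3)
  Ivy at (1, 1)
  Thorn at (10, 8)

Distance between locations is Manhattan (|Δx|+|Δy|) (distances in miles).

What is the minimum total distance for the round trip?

There are 60 distinct closed tours to check (reversals are equivalent).
Dale - Knoll - Upland - Quarry - Ivy - Thorn - Dale: 1+17+11+15+16+12 = 72
Dale - Knoll - Upland - Quarry - Thorn - Ivy - Dale: 1+17+11+9+16+10 = 64
Dale - Knoll - Upland - Ivy - Quarry - Thorn - Dale: 1+17+26+15+9+12 = 80
Dale - Knoll - Upland - Ivy - Thorn - Quarry - Dale: 1+17+26+16+9+21 = 90
Dale - Knoll - Upland - Thorn - Quarry - Ivy - Dale: 1+17+10+9+15+10 = 62
Dale - Knoll - Upland - Thorn - Ivy - Quarry - Dale: 1+17+10+16+15+21 = 80
Dale - Knoll - Quarry - Upland - Ivy - Thorn - Dale: 1+22+11+26+16+12 = 88
Dale - Knoll - Quarry - Upland - Thorn - Ivy - Dale: 1+22+11+10+16+10 = 70
Dale - Knoll - Quarry - Ivy - Upland - Thorn - Dale: 1+22+15+26+10+12 = 86
Dale - Knoll - Quarry - Ivy - Thorn - Upland - Dale: 1+22+15+16+10+18 = 82
Dale - Knoll - Quarry - Thorn - Upland - Ivy - Dale: 1+22+9+10+26+10 = 78
Dale - Knoll - Quarry - Thorn - Ivy - Upland - Dale: 1+22+9+16+26+18 = 92
Dale - Knoll - Ivy - Upland - Quarry - Thorn - Dale: 1+11+26+11+9+12 = 70
Dale - Knoll - Ivy - Upland - Thorn - Quarry - Dale: 1+11+26+10+9+21 = 78
… (46 more)
Dale - Knoll - Ivy - Quarry - Upland - Thorn - Dale: 1+11+15+11+10+12 = 60  ← best
The minimum is 60.
One optimal route: Dale → Knoll → Ivy → Quarry → Upland → Thorn → Dale (or its reverse).

Minimum total distance: 60 miles.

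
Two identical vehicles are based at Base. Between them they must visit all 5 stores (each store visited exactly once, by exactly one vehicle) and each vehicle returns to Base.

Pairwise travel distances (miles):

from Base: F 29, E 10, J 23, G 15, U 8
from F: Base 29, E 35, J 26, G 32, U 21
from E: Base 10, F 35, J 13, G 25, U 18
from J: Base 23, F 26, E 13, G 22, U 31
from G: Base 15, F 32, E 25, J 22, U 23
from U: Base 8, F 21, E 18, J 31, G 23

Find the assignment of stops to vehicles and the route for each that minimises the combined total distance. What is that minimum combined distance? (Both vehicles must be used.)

Minimum combined distance: 108 miles.

Try each way of splitting the stops between the two vehicles (each non-empty) and, for each split, find the best tour for each vehicle:
  {F} + {E, J, G, U}: 58 + 76 = 134
  {E} + {F, J, G, U}: 20 + 92 = 112
  {F, E} + {J, G, U}: 74 + 76 = 150
  {J} + {F, E, G, U}: 46 + 96 = 142
  {F, J} + {E, G, U}: 78 + 66 = 144
  {E, J} + {F, G, U}: 46 + 76 = 122
  … (15 splits in total)
  {G} + {F, E, J, U}: 30 + 78 = 108  ← best
Best: vehicle 1 Base → G → Base = 30; vehicle 2 Base → E → J → F → U → Base = 78; combined 108.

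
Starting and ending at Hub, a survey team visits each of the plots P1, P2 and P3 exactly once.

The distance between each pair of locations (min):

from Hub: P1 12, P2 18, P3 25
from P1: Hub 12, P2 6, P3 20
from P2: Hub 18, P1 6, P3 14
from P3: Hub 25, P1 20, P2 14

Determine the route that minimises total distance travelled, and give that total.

57 min — the shortest possible round trip.

There are 3 distinct closed tours to check (reversals are equivalent).
Hub→P1→P2→P3→Hub: 12+6+14+25 = 57
Hub→P1→P3→P2→Hub: 12+20+14+18 = 64
Hub→P2→P1→P3→Hub: 18+6+20+25 = 69
The minimum is 57.
One optimal route: Hub → P1 → P2 → P3 → Hub (or its reverse).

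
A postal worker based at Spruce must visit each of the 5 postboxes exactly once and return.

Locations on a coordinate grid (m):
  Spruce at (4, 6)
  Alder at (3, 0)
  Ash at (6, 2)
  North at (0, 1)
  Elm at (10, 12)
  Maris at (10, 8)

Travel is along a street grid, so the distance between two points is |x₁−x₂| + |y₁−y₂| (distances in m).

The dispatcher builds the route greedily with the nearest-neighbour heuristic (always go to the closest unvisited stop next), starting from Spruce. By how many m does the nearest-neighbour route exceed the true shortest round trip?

The nearest-neighbour route is 4 m longer than optimal.

From Spruce: Ash=6, Alder=7, Maris=8, North=9, Elm=12 → choose Ash (6).
From Ash: Alder=5, North=7, Maris=10, Elm=14 → choose Alder (5).
From Alder: North=4, Maris=15, Elm=19 → choose North (4).
From North: Maris=17, Elm=21 → choose Maris (17).
From Maris: Elm=4 → choose Elm (4).
NN route Spruce → Ash → Alder → North → Maris → Elm → Spruce costs 48.
Optimal: Spruce → Alder → North → Ash → Elm → Maris → Spruce costs 44 (by enumerating all 60 distinct tours).
Excess = 48 − 44 = 4.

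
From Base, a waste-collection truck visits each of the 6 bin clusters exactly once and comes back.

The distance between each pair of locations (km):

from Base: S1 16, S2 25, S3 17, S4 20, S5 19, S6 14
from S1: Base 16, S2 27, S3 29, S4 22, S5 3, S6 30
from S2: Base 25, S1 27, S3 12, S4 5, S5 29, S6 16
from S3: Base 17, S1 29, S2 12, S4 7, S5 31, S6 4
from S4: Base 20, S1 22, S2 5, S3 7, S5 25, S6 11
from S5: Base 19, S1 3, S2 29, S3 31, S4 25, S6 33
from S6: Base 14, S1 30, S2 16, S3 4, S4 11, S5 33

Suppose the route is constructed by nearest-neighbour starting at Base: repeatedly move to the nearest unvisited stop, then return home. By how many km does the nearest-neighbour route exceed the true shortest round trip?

From Base: S6=14, S1=16, S3=17, S5=19, S4=20, S2=25 → choose S6 (14).
From S6: S3=4, S4=11, S2=16, S1=30, S5=33 → choose S3 (4).
From S3: S4=7, S2=12, S1=29, S5=31 → choose S4 (7).
From S4: S2=5, S1=22, S5=25 → choose S2 (5).
From S2: S1=27, S5=29 → choose S1 (27).
From S1: S5=3 → choose S5 (3).
NN route Base → S6 → S3 → S4 → S2 → S1 → S5 → Base costs 79.
Optimal: Base → S1 → S5 → S2 → S4 → S3 → S6 → Base costs 78 (by enumerating all 360 distinct tours).
Excess = 79 − 78 = 1.

1 km longer than the optimal tour.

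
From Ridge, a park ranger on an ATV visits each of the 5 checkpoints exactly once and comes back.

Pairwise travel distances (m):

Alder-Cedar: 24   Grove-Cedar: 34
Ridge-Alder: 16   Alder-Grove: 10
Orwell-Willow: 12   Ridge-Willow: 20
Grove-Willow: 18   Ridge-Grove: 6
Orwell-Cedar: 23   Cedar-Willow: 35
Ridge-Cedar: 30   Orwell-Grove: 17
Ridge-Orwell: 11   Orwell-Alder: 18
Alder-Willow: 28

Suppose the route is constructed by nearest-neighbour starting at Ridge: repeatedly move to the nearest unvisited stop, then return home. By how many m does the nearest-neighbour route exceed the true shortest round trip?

16 m longer than the optimal tour.

From Ridge: Grove=6, Orwell=11, Alder=16, Willow=20, Cedar=30 → choose Grove (6).
From Grove: Alder=10, Orwell=17, Willow=18, Cedar=34 → choose Alder (10).
From Alder: Orwell=18, Cedar=24, Willow=28 → choose Orwell (18).
From Orwell: Willow=12, Cedar=23 → choose Willow (12).
From Willow: Cedar=35 → choose Cedar (35).
NN route Ridge → Grove → Alder → Orwell → Willow → Cedar → Ridge costs 111.
Optimal: Ridge → Grove → Alder → Cedar → Orwell → Willow → Ridge costs 95 (by enumerating all 60 distinct tours).
Excess = 111 − 95 = 16.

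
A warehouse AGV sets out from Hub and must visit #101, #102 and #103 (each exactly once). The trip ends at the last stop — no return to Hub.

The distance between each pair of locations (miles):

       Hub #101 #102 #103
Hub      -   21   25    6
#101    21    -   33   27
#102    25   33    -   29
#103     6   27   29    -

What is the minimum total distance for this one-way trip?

There are 3! = 6 possible orderings.
Hub→#101→#102→#103: 21+33+29 = 83
Hub→#101→#103→#102: 21+27+29 = 77
Hub→#102→#101→#103: 25+33+27 = 85
Hub→#102→#103→#101: 25+29+27 = 81
Hub→#103→#101→#102: 6+27+33 = 66
Hub→#103→#102→#101: 6+29+33 = 68
The minimum is 66.
One shortest path: Hub → #103 → #101 → #102.

Minimum one-way distance = 66 miles.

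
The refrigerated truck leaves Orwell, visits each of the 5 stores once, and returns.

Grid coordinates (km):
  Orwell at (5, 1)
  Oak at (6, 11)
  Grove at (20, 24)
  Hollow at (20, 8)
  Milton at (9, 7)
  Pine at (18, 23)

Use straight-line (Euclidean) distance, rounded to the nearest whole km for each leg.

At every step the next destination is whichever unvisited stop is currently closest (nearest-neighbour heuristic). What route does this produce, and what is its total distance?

Nearest-neighbour total = 70 km; route Orwell → Milton → Oak → Hollow → Pine → Grove → Orwell.

At Orwell the remaining stops are Milton 7, Oak 10, Hollow 17, Pine 26, Grove 27; go to Milton.
At Milton the remaining stops are Oak 5, Hollow 11, Pine 18, Grove 20; go to Oak.
At Oak the remaining stops are Hollow 14, Pine 17, Grove 19; go to Hollow.
At Hollow the remaining stops are Pine 15, Grove 16; go to Pine.
At Pine the remaining stops are Grove 2; go to Grove.
Return Grove→Orwell: 27.
Total = 7 + 5 + 14 + 15 + 2 + 27 = 70.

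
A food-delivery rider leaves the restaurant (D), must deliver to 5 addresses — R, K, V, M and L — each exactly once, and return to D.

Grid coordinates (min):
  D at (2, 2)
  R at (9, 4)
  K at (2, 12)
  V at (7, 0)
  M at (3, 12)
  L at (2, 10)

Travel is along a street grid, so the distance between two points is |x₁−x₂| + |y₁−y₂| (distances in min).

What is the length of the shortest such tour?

There are 60 distinct closed tours to check (reversals are equivalent).
D → R → K → V → M → L → D: 9+15+17+16+3+8 = 68
D → R → K → V → L → M → D: 9+15+17+15+3+11 = 70
D → R → K → M → V → L → D: 9+15+1+16+15+8 = 64
D → R → K → M → L → V → D: 9+15+1+3+15+7 = 50
D → R → K → L → V → M → D: 9+15+2+15+16+11 = 68
D → R → K → L → M → V → D: 9+15+2+3+16+7 = 52
D → R → V → K → M → L → D: 9+6+17+1+3+8 = 44
D → R → V → K → L → M → D: 9+6+17+2+3+11 = 48
D → R → V → M → K → L → D: 9+6+16+1+2+8 = 42
D → R → V → M → L → K → D: 9+6+16+3+2+10 = 46
D → R → V → L → K → M → D: 9+6+15+2+1+11 = 44
D → R → V → L → M → K → D: 9+6+15+3+1+10 = 44
D → R → M → K → V → L → D: 9+14+1+17+15+8 = 64
D → R → M → K → L → V → D: 9+14+1+2+15+7 = 48
… (46 more)
D → V → R → M → K → L → D: 7+6+14+1+2+8 = 38  ← best
The minimum is 38.
One optimal route: D → V → R → M → K → L → D (or its reverse).

Minimum total distance: 38 min.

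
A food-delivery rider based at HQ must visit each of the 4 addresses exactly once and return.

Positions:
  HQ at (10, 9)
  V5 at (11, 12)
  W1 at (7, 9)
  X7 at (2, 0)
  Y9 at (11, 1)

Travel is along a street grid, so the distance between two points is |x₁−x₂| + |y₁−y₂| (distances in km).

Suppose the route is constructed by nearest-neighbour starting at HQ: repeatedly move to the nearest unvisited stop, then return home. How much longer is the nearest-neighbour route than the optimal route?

HQ: W1=3, V5=4, Y9=9, X7=17 ⇒ W1
W1: V5=7, Y9=12, X7=14 ⇒ V5
V5: Y9=11, X7=21 ⇒ Y9
Y9: X7=10 ⇒ X7
NN route HQ → W1 → V5 → Y9 → X7 → HQ costs 48.
Optimal: HQ → V5 → Y9 → X7 → W1 → HQ costs 42 (by enumerating all 12 distinct tours).
Excess = 48 − 42 = 6.

Excess over optimum: 6 km.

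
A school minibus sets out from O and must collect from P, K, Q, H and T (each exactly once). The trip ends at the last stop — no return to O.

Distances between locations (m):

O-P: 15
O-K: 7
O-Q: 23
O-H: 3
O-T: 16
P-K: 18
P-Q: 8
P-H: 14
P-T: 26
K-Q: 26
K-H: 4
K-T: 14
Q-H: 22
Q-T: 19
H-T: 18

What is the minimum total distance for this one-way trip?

There are 5! = 120 possible orderings.
O → P → K → Q → H → T: 15+18+26+22+18 = 99
O → P → K → Q → T → H: 15+18+26+19+18 = 96
O → P → K → H → Q → T: 15+18+4+22+19 = 78
O → P → K → H → T → Q: 15+18+4+18+19 = 74
O → P → K → T → Q → H: 15+18+14+19+22 = 88
O → P → K → T → H → Q: 15+18+14+18+22 = 87
O → P → Q → K → H → T: 15+8+26+4+18 = 71
O → P → Q → K → T → H: 15+8+26+14+18 = 81
O → P → Q → H → K → T: 15+8+22+4+14 = 63
O → P → Q → H → T → K: 15+8+22+18+14 = 77
O → P → Q → T → K → H: 15+8+19+14+4 = 60
O → P → Q → T → H → K: 15+8+19+18+4 = 64
O → P → H → K → Q → T: 15+14+4+26+19 = 78
O → P → H → K → T → Q: 15+14+4+14+19 = 66
… (106 more)
O → H → K → T → Q → P: 3+4+14+19+8 = 48  ← best
The minimum is 48.
One shortest path: O → H → K → T → Q → P.

Minimum one-way distance = 48 m.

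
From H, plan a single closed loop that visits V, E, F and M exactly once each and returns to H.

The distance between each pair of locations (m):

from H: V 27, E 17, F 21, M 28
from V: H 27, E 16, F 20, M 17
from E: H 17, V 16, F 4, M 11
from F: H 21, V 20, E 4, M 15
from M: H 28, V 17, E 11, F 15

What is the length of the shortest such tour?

H → V → E → F → M → H: 27+16+4+15+28 = 90
H → V → E → M → F → H: 27+16+11+15+21 = 90
H → V → F → E → M → H: 27+20+4+11+28 = 90
H → V → F → M → E → H: 27+20+15+11+17 = 90
H → V → M → E → F → H: 27+17+11+4+21 = 80
H → V → M → F → E → H: 27+17+15+4+17 = 80
H → E → V → F → M → H: 17+16+20+15+28 = 96
H → E → V → M → F → H: 17+16+17+15+21 = 86
H → E → F → V → M → H: 17+4+20+17+28 = 86
H → E → M → V → F → H: 17+11+17+20+21 = 86
H → F → V → E → M → H: 21+20+16+11+28 = 96
H → F → E → V → M → H: 21+4+16+17+28 = 86
The minimum is 80.
One optimal route: H → V → M → E → F → H (or its reverse).

Minimum total distance: 80 m.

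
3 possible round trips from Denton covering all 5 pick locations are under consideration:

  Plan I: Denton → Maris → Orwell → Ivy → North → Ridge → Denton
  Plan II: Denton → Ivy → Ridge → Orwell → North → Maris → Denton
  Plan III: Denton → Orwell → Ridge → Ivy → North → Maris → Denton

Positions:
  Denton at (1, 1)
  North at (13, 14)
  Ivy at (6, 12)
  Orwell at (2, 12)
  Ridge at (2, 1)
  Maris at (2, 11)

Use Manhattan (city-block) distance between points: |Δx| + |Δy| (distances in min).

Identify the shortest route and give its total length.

Plan I: 11 + 1 + 4 + 9 + 24 + 1 = 50
Plan II: 16 + 15 + 11 + 13 + 14 + 11 = 80
Plan III: 12 + 11 + 15 + 9 + 14 + 11 = 72

Shortest is Plan I, total 50 min.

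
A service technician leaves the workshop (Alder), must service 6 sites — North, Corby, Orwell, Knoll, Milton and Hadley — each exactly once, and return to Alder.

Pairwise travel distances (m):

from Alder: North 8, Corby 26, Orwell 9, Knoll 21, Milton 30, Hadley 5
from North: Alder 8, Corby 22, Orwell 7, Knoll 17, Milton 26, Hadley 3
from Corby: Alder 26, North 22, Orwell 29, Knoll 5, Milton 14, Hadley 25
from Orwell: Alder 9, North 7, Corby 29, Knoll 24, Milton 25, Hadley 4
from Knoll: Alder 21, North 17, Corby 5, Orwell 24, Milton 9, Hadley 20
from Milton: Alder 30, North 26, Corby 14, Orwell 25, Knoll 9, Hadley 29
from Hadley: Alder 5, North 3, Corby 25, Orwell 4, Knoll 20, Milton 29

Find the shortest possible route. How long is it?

With 6 stops there are 6!/2 = 360 distinct round trips (a route and its reverse cost the same).
Alder-North-Corby-Orwell-Knoll-Milton-Hadley-Alder: 8+22+29+24+9+29+5 = 126
Alder-North-Corby-Orwell-Knoll-Hadley-Milton-Alder: 8+22+29+24+20+29+30 = 162
Alder-North-Corby-Orwell-Milton-Knoll-Hadley-Alder: 8+22+29+25+9+20+5 = 118
Alder-North-Corby-Orwell-Milton-Hadley-Knoll-Alder: 8+22+29+25+29+20+21 = 154
Alder-North-Corby-Orwell-Hadley-Knoll-Milton-Alder: 8+22+29+4+20+9+30 = 122
Alder-North-Corby-Orwell-Hadley-Milton-Knoll-Alder: 8+22+29+4+29+9+21 = 122
Alder-North-Corby-Knoll-Orwell-Milton-Hadley-Alder: 8+22+5+24+25+29+5 = 118
Alder-North-Corby-Knoll-Orwell-Hadley-Milton-Alder: 8+22+5+24+4+29+30 = 122
… (352 more)
Alder-North-Corby-Knoll-Milton-Orwell-Hadley-Alder: 8+22+5+9+25+4+5 = 78  ← best
The minimum is 78.
One optimal route: Alder → North → Corby → Knoll → Milton → Orwell → Hadley → Alder (or its reverse).

Minimum total distance: 78 m.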